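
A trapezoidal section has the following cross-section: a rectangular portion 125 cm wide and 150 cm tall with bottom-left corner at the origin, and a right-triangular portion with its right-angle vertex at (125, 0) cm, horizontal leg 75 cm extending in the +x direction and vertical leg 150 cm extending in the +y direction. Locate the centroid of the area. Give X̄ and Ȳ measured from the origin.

Part | A | x̄ᵢ | ȳᵢ | A·x̄ᵢ | A·ȳᵢ
rectangular portion | 18750.00 | 62.50 | 75.00 | 1171875.00 | 1406250.00
triangular portion | 5625.00 | 150.00 | 50.00 | 843750.00 | 281250.00
Σ | 24375.00 |  |  | 2015625.00 | 1687500.00
X̄ = 2015625.00 / 24375.00 = 82.69 cm
Ȳ = 1687500.00 / 24375.00 = 69.23 cm

X̄ = 82.69 cm, Ȳ = 69.23 cm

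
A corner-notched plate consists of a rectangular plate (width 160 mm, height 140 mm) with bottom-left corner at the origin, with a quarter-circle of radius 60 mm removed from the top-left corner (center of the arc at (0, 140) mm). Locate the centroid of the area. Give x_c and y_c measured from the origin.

x_c = 87.88 mm, y_c = 63.57 mm

plate: A = 160 × 140 = 22400.00, centroid at (80.00, 70.00).
removed quarter-circle: A = −¼π·60² = -2827.43, centroid at (25.46, 114.54).
ΣA = 19572.57 mm²
ΣAx_c = (22400.00)(80.00) + (-2827.43)(25.46) = 1720000.00 mm³
ΣAy_c = (22400.00)(70.00) + (-2827.43)(114.54) = 1244159.33 mm³
x_c = 1720000.00 / 19572.57 = 87.88 mm
y_c = 1244159.33 / 19572.57 = 63.57 mm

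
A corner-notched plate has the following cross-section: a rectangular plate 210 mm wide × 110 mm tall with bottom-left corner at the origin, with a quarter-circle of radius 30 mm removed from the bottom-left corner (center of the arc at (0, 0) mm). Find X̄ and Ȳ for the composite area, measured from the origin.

X̄ = 107.91 mm, Ȳ = 56.33 mm

Part | A | x̄ᵢ | ȳᵢ | A·x̄ᵢ | A·ȳᵢ
plate | 23100.00 | 105.00 | 55.00 | 2425500.00 | 1270500.00
removed quarter-circle | -706.86 | 12.73 | 12.73 | -9000.00 | -9000.00
Σ | 22393.14 |  |  | 2416500.00 | 1261500.00
X̄ = 2416500.00 / 22393.14 = 107.91 mm
Ȳ = 1261500.00 / 22393.14 = 56.33 mm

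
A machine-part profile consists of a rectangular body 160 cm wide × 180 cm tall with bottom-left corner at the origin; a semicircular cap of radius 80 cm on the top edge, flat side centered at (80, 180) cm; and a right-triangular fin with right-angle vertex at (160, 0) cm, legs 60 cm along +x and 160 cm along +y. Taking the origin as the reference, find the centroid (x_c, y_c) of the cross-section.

rectangular body: A = 160 × 180 = 28800.00, centroid at (80.00, 90.00).
semicircular top: A = ½π·80² = 10053.10, centroid at (80.00, 213.95).
triangular fin: A = ½·60·160 = 4800.00, centroid at (180.00, 53.33).
ΣA = 43653.10 cm²
ΣAx_c = (28800.00)(80.00) + (10053.10)(80.00) + (4800.00)(180.00) = 3972247.72 cm³
ΣAy_c = (28800.00)(90.00) + (10053.10)(213.95) + (4800.00)(53.33) = 4998890.70 cm³
x_c = 3972247.72 / 43653.10 = 91.00 cm
y_c = 4998890.70 / 43653.10 = 114.51 cm

x_c = 91.00 cm, y_c = 114.51 cm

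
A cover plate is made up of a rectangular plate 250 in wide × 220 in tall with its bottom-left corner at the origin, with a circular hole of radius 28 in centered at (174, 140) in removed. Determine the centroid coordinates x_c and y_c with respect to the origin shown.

x_c = 122.70 in, y_c = 108.59 in

plate: A = 250 × 220 = 55000.00, centroid at (125.00, 110.00).
hole: A = −π·28² = -2463.01, centroid at (174.00, 140.00).
ΣA = 52536.99 in²
ΣAx_c = (55000.00)(125.00) + (-2463.01)(174.00) = 6446436.50 in³
ΣAy_c = (55000.00)(110.00) + (-2463.01)(140.00) = 5705178.79 in³
x_c = 6446436.50 / 52536.99 = 122.70 in
y_c = 5705178.79 / 52536.99 = 108.59 in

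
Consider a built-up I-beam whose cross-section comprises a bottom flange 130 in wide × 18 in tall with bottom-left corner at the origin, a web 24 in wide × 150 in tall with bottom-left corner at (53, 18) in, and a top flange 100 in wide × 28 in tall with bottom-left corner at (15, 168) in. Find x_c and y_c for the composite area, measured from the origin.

bottom flange: A = 130 × 18 = 2340.00, centroid at (65.00, 9.00).
web: A = 24 × 150 = 3600.00, centroid at (65.00, 93.00).
top flange: A = 100 × 28 = 2800.00, centroid at (65.00, 182.00).
ΣA = 8740.00 in², ΣAx_c = 568100.00 in³, ΣAy_c = 865460.00 in³.
x_c = 568100.00/8740.00 = 65.00 in; y_c = 865460.00/8740.00 = 99.02 in.

x_c = 65.00 in, y_c = 99.02 in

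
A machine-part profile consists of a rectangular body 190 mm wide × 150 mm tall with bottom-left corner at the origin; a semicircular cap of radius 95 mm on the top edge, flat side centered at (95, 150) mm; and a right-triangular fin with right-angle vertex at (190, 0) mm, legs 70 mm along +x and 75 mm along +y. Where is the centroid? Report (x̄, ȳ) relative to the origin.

rectangular body: A = 190 × 150 = 28500.00, centroid at (95.00, 75.00).
semicircular top: A = ½π·95² = 14176.44, centroid at (95.00, 190.32).
triangular fin: A = ½·70·75 = 2625.00, centroid at (213.33, 25.00).
ΣA = 45301.44 mm², ΣAx̄ = 4614261.50 mm³, ΣAȳ = 4901173.86 mm³.
x̄ = 4614261.50/45301.44 = 101.86 mm; ȳ = 4901173.86/45301.44 = 108.19 mm.

x̄ = 101.86 mm, ȳ = 108.19 mm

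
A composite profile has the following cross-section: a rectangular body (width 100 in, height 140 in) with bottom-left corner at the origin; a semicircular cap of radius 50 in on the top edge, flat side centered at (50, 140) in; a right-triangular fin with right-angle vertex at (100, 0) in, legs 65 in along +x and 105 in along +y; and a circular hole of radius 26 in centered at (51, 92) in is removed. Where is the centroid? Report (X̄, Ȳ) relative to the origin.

Part | A | x̄ᵢ | ȳᵢ | A·x̄ᵢ | A·ȳᵢ
rectangular body | 14000.00 | 50.00 | 70.00 | 700000.00 | 980000.00
semicircular top | 3926.99 | 50.00 | 161.22 | 196349.54 | 633112.05
triangular fin | 3412.50 | 121.67 | 35.00 | 415187.50 | 119437.50
hole | -2123.72 | 51.00 | 92.00 | -108309.55 | -195381.93
Σ | 19215.77 |  |  | 1203227.49 | 1537167.62
X̄ = 1203227.49 / 19215.77 = 62.62 in
Ȳ = 1537167.62 / 19215.77 = 80.00 in

X̄ = 62.62 in, Ȳ = 80.00 in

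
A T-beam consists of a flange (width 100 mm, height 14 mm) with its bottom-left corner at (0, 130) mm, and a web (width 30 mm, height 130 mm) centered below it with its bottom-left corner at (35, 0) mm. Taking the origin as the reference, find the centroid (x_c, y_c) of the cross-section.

x_c = 50.00 mm, y_c = 84.02 mm

web: A = 30 × 130 = 3900.00, centroid at (50.00, 65.00).
flange: A = 100 × 14 = 1400.00, centroid at (50.00, 137.00).
ΣA = 5300.00 mm², ΣAx_c = 265000.00 mm³, ΣAy_c = 445300.00 mm³.
x_c = 265000.00/5300.00 = 50.00 mm; y_c = 445300.00/5300.00 = 84.02 mm.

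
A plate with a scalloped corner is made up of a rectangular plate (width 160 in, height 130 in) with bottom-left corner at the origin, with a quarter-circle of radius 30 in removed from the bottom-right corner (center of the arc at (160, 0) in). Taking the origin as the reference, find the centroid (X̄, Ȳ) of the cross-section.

X̄ = 77.63 in, Ȳ = 66.84 in

Part | A | x̄ᵢ | ȳᵢ | A·x̄ᵢ | A·ȳᵢ
plate | 20800.00 | 80.00 | 65.00 | 1664000.00 | 1352000.00
removed quarter-circle | -706.86 | 147.27 | 12.73 | -104097.34 | -9000.00
Σ | 20093.14 |  |  | 1559902.66 | 1343000.00
X̄ = 1559902.66 / 20093.14 = 77.63 in
Ȳ = 1343000.00 / 20093.14 = 66.84 in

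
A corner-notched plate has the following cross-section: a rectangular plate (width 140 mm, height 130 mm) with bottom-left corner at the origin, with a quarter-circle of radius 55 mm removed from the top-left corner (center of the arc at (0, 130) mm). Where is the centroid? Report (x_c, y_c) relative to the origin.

plate: A = 140 × 130 = 18200.00, centroid at (70.00, 65.00).
removed quarter-circle: A = −¼π·55² = -2375.83, centroid at (23.34, 106.66).
ΣA = 15824.17 mm²
ΣAx_c = (18200.00)(70.00) + (-2375.83)(23.34) = 1218541.67 mm³
ΣAy_c = (18200.00)(65.00) + (-2375.83)(106.66) = 929600.51 mm³
x_c = 1218541.67 / 15824.17 = 77.01 mm
y_c = 929600.51 / 15824.17 = 58.75 mm

x_c = 77.01 mm, y_c = 58.75 mm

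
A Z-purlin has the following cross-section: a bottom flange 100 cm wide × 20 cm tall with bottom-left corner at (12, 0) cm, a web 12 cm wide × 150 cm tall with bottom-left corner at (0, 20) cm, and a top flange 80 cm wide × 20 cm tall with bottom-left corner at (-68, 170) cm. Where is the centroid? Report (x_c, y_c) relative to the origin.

x_c = 16.67 cm, y_c = 88.70 cm

bottom flange: A = 100 × 20 = 2000.00, centroid at (62.00, 10.00).
web: A = 12 × 150 = 1800.00, centroid at (6.00, 95.00).
top flange: A = 80 × 20 = 1600.00, centroid at (-28.00, 180.00).
ΣA = 5400.00 cm², ΣAx_c = 90000.00 cm³, ΣAy_c = 479000.00 cm³.
x_c = 90000.00/5400.00 = 16.67 cm; y_c = 479000.00/5400.00 = 88.70 cm.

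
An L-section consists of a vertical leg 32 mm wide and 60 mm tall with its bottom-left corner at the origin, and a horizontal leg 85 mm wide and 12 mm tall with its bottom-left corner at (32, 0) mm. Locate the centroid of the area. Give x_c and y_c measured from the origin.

x_c = 36.30 mm, y_c = 21.67 mm

vertical leg: A = 32 × 60 = 1920.00, centroid at (16.00, 30.00).
horizontal leg: A = 85 × 12 = 1020.00, centroid at (74.50, 6.00).
ΣA = 2940.00 mm², ΣAx_c = 106710.00 mm³, ΣAy_c = 63720.00 mm³.
x_c = 106710.00/2940.00 = 36.30 mm; y_c = 63720.00/2940.00 = 21.67 mm.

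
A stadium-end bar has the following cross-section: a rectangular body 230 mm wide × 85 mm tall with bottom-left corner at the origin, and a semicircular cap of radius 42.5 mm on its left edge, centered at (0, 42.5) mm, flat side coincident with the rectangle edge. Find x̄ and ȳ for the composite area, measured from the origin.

x̄ = 98.14 mm, ȳ = 42.50 mm

rectangular body: A = 230 × 85 = 19550.00, centroid at (115.00, 42.50).
semicircular end: A = ½π·42.5² = 2837.25, centroid at (-18.04, 42.50).
ΣA = 22387.25 mm², ΣAx̄ = 2197072.92 mm³, ΣAȳ = 951458.16 mm³.
x̄ = 2197072.92/22387.25 = 98.14 mm; ȳ = 951458.16/22387.25 = 42.50 mm.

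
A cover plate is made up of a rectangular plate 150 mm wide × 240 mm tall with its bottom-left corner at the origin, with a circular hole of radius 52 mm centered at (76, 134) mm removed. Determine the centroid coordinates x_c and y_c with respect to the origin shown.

x_c = 74.69 mm, y_c = 115.68 mm

Part | A | x̄ᵢ | ȳᵢ | A·x̄ᵢ | A·ȳᵢ
plate | 36000.00 | 75.00 | 120.00 | 2700000.00 | 4320000.00
hole | -8494.87 | 76.00 | 134.00 | -645609.86 | -1138312.12
Σ | 27505.13 |  |  | 2054390.14 | 3181687.88
x_c = 2054390.14 / 27505.13 = 74.69 mm
y_c = 3181687.88 / 27505.13 = 115.68 mm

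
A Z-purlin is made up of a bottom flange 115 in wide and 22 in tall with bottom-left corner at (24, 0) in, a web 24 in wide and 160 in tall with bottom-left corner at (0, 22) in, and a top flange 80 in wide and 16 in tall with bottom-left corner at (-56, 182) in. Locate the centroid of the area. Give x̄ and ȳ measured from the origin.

Part | A | x̄ᵢ | ȳᵢ | A·x̄ᵢ | A·ȳᵢ
bottom flange | 2530.00 | 81.50 | 11.00 | 206195.00 | 27830.00
web | 3840.00 | 12.00 | 102.00 | 46080.00 | 391680.00
top flange | 1280.00 | -16.00 | 190.00 | -20480.00 | 243200.00
Σ | 7650.00 |  |  | 231795.00 | 662710.00
x̄ = 231795.00 / 7650.00 = 30.30 in
ȳ = 662710.00 / 7650.00 = 86.63 in

x̄ = 30.30 in, ȳ = 86.63 in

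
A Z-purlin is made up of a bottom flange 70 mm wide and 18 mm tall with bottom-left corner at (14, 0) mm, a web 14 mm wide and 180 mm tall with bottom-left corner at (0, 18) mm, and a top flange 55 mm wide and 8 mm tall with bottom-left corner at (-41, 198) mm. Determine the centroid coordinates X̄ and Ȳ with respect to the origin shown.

Part | A | x̄ᵢ | ȳᵢ | A·x̄ᵢ | A·ȳᵢ
bottom flange | 1260.00 | 49.00 | 9.00 | 61740.00 | 11340.00
web | 2520.00 | 7.00 | 108.00 | 17640.00 | 272160.00
top flange | 440.00 | -13.50 | 202.00 | -5940.00 | 88880.00
Σ | 4220.00 |  |  | 73440.00 | 372380.00
X̄ = 73440.00 / 4220.00 = 17.40 mm
Ȳ = 372380.00 / 4220.00 = 88.24 mm

X̄ = 17.40 mm, Ȳ = 88.24 mm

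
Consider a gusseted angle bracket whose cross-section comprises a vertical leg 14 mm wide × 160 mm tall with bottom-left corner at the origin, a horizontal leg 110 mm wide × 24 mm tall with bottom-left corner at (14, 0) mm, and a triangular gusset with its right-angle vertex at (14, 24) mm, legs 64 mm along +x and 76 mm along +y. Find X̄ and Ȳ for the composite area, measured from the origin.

vertical leg: A = 14 × 160 = 2240.00, centroid at (7.00, 80.00).
horizontal leg: A = 110 × 24 = 2640.00, centroid at (69.00, 12.00).
gusset: A = ½·64·76 = 2432.00, centroid at (35.33, 49.33).
ΣA = 7312.00 mm²
ΣAX̄ = (2240.00)(7.00) + (2640.00)(69.00) + (2432.00)(35.33) = 283770.67 mm³
ΣAȲ = (2240.00)(80.00) + (2640.00)(12.00) + (2432.00)(49.33) = 330858.67 mm³
X̄ = 283770.67 / 7312.00 = 38.81 mm
Ȳ = 330858.67 / 7312.00 = 45.25 mm

X̄ = 38.81 mm, Ȳ = 45.25 mm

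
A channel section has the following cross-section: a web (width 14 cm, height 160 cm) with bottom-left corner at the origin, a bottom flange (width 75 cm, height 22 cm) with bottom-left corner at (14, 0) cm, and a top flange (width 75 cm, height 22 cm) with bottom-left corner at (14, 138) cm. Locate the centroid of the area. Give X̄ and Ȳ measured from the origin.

X̄ = 33.51 cm, Ȳ = 80.00 cm

web: A = 14 × 160 = 2240.00, centroid at (7.00, 80.00).
bottom flange: A = 75 × 22 = 1650.00, centroid at (51.50, 11.00).
top flange: A = 75 × 22 = 1650.00, centroid at (51.50, 149.00).
ΣA = 5540.00 cm², ΣAX̄ = 185630.00 cm³, ΣAȲ = 443200.00 cm³.
X̄ = 185630.00/5540.00 = 33.51 cm; Ȳ = 443200.00/5540.00 = 80.00 cm.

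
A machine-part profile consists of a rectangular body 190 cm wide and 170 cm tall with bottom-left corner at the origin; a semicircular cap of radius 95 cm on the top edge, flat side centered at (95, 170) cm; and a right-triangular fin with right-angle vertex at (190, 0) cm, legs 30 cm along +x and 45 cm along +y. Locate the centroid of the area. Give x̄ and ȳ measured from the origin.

rectangular body: A = 190 × 170 = 32300.00, centroid at (95.00, 85.00).
semicircular top: A = ½π·95² = 14176.44, centroid at (95.00, 210.32).
triangular fin: A = ½·30·45 = 675.00, centroid at (200.00, 15.00).
ΣA = 47151.44 cm²
ΣAx̄ = (32300.00)(95.00) + (14176.44)(95.00) + (675.00)(200.00) = 4550261.50 cm³
ΣAȳ = (32300.00)(85.00) + (14176.44)(210.32) + (675.00)(15.00) = 5737202.60 cm³
x̄ = 4550261.50 / 47151.44 = 96.50 cm
ȳ = 5737202.60 / 47151.44 = 121.68 cm

x̄ = 96.50 cm, ȳ = 121.68 cm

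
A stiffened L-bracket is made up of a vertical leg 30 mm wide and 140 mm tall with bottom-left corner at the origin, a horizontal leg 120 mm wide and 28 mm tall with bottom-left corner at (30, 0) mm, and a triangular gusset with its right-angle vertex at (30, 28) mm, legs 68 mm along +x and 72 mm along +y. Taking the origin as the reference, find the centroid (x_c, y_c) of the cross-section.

x_c = 49.39 mm, y_c = 46.80 mm

vertical leg: A = 30 × 140 = 4200.00, centroid at (15.00, 70.00).
horizontal leg: A = 120 × 28 = 3360.00, centroid at (90.00, 14.00).
gusset: A = ½·68·72 = 2448.00, centroid at (52.67, 52.00).
ΣA = 10008.00 mm², ΣAx_c = 494328.00 mm³, ΣAy_c = 468336.00 mm³.
x_c = 494328.00/10008.00 = 49.39 mm; y_c = 468336.00/10008.00 = 46.80 mm.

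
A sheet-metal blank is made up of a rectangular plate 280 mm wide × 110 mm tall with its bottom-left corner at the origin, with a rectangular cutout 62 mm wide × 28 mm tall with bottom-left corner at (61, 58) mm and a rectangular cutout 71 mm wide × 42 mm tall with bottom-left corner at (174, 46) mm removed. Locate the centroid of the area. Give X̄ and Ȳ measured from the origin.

X̄ = 135.25 mm, Ȳ = 52.50 mm

plate: A = 280 × 110 = 30800.00, centroid at (140.00, 55.00).
hole 1: A = −(62 × 28) = -1736.00, centroid at (92.00, 72.00).
hole 2: A = −(71 × 42) = -2982.00, centroid at (209.50, 67.00).
ΣA = 26082.00 mm², ΣAX̄ = 3527559.00 mm³, ΣAȲ = 1369214.00 mm³.
X̄ = 3527559.00/26082.00 = 135.25 mm; Ȳ = 1369214.00/26082.00 = 52.50 mm.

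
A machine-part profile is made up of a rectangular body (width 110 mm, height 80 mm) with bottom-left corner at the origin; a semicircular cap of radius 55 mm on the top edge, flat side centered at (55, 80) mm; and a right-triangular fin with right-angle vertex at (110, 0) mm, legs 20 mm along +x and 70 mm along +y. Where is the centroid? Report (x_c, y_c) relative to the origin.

x_c = 58.03 mm, y_c = 60.30 mm

rectangular body: A = 110 × 80 = 8800.00, centroid at (55.00, 40.00).
semicircular top: A = ½π·55² = 4751.66, centroid at (55.00, 103.34).
triangular fin: A = ½·20·70 = 700.00, centroid at (116.67, 23.33).
ΣA = 14251.66 mm²
ΣAx_c = (8800.00)(55.00) + (4751.66)(55.00) + (700.00)(116.67) = 827007.91 mm³
ΣAy_c = (8800.00)(40.00) + (4751.66)(103.34) + (700.00)(23.33) = 859382.71 mm³
x_c = 827007.91 / 14251.66 = 58.03 mm
y_c = 859382.71 / 14251.66 = 60.30 mm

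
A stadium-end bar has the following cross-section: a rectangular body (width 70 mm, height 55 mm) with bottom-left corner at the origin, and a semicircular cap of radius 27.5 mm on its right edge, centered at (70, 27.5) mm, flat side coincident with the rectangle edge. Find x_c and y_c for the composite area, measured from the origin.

rectangular body: A = 70 × 55 = 3850.00, centroid at (35.00, 27.50).
semicircular end: A = ½π·27.5² = 1187.91, centroid at (81.67, 27.50).
ΣA = 5037.91 mm², ΣAx_c = 231768.61 mm³, ΣAy_c = 138542.65 mm³.
x_c = 231768.61/5037.91 = 46.00 mm; y_c = 138542.65/5037.91 = 27.50 mm.

x_c = 46.00 mm, y_c = 27.50 mm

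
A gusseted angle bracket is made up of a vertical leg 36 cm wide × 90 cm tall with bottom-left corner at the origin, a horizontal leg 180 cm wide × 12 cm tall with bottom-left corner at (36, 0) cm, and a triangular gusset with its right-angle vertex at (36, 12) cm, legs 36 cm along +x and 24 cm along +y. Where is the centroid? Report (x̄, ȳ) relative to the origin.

vertical leg: A = 36 × 90 = 3240.00, centroid at (18.00, 45.00).
horizontal leg: A = 180 × 12 = 2160.00, centroid at (126.00, 6.00).
gusset: A = ½·36·24 = 432.00, centroid at (48.00, 20.00).
ΣA = 5832.00 cm²
ΣAx̄ = (3240.00)(18.00) + (2160.00)(126.00) + (432.00)(48.00) = 351216.00 cm³
ΣAȳ = (3240.00)(45.00) + (2160.00)(6.00) + (432.00)(20.00) = 167400.00 cm³
x̄ = 351216.00 / 5832.00 = 60.22 cm
ȳ = 167400.00 / 5832.00 = 28.70 cm

x̄ = 60.22 cm, ȳ = 28.70 cm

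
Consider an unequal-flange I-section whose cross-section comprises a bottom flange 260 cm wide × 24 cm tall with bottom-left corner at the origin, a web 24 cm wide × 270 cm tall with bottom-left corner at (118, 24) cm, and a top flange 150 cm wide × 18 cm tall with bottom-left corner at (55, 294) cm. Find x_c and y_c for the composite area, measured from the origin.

bottom flange: A = 260 × 24 = 6240.00, centroid at (130.00, 12.00).
web: A = 24 × 270 = 6480.00, centroid at (130.00, 159.00).
top flange: A = 150 × 18 = 2700.00, centroid at (130.00, 303.00).
ΣA = 15420.00 cm²
ΣAx_c = (6240.00)(130.00) + (6480.00)(130.00) + (2700.00)(130.00) = 2004600.00 cm³
ΣAy_c = (6240.00)(12.00) + (6480.00)(159.00) + (2700.00)(303.00) = 1923300.00 cm³
x_c = 2004600.00 / 15420.00 = 130.00 cm
y_c = 1923300.00 / 15420.00 = 124.73 cm

x_c = 130.00 cm, y_c = 124.73 cm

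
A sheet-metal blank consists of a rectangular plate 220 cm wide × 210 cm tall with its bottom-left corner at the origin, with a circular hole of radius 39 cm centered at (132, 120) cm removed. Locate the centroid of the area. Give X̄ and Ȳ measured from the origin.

Part | A | x̄ᵢ | ȳᵢ | A·x̄ᵢ | A·ȳᵢ
plate | 46200.00 | 110.00 | 105.00 | 5082000.00 | 4851000.00
hole | -4778.36 | 132.00 | 120.00 | -630743.84 | -573403.49
Σ | 41421.64 |  |  | 4451256.16 | 4277596.51
X̄ = 4451256.16 / 41421.64 = 107.46 cm
Ȳ = 4277596.51 / 41421.64 = 103.27 cm

X̄ = 107.46 cm, Ȳ = 103.27 cm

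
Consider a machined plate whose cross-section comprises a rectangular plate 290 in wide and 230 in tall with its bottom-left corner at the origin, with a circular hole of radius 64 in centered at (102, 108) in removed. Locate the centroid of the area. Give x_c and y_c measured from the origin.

x_c = 155.28 in, y_c = 116.67 in

Part | A | x̄ᵢ | ȳᵢ | A·x̄ᵢ | A·ȳᵢ
plate | 66700.00 | 145.00 | 115.00 | 9671500.00 | 7670500.00
hole | -12867.96 | 102.00 | 108.00 | -1312532.28 | -1389740.06
Σ | 53832.04 |  |  | 8358967.72 | 6280759.94
x_c = 8358967.72 / 53832.04 = 155.28 in
y_c = 6280759.94 / 53832.04 = 116.67 in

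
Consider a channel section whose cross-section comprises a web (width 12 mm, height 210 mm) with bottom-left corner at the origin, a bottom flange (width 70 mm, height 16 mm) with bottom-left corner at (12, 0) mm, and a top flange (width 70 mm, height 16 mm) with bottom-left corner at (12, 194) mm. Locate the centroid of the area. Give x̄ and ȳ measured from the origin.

web: A = 12 × 210 = 2520.00, centroid at (6.00, 105.00).
bottom flange: A = 70 × 16 = 1120.00, centroid at (47.00, 8.00).
top flange: A = 70 × 16 = 1120.00, centroid at (47.00, 202.00).
ΣA = 4760.00 mm²
ΣAx̄ = (2520.00)(6.00) + (1120.00)(47.00) + (1120.00)(47.00) = 120400.00 mm³
ΣAȳ = (2520.00)(105.00) + (1120.00)(8.00) + (1120.00)(202.00) = 499800.00 mm³
x̄ = 120400.00 / 4760.00 = 25.29 mm
ȳ = 499800.00 / 4760.00 = 105.00 mm

x̄ = 25.29 mm, ȳ = 105.00 mm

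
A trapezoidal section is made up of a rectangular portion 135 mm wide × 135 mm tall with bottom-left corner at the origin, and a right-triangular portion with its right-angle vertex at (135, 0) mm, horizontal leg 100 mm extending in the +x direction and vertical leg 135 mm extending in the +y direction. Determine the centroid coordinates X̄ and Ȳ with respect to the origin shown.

X̄ = 94.75 mm, Ȳ = 61.42 mm

Part | A | x̄ᵢ | ȳᵢ | A·x̄ᵢ | A·ȳᵢ
rectangular portion | 18225.00 | 67.50 | 67.50 | 1230187.50 | 1230187.50
triangular portion | 6750.00 | 168.33 | 45.00 | 1136250.00 | 303750.00
Σ | 24975.00 |  |  | 2366437.50 | 1533937.50
X̄ = 2366437.50 / 24975.00 = 94.75 mm
Ȳ = 1533937.50 / 24975.00 = 61.42 mm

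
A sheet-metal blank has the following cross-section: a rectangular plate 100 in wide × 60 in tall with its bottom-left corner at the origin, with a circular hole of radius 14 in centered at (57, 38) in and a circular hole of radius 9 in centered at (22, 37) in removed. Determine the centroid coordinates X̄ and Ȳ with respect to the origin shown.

X̄ = 50.55 in, Ȳ = 28.69 in

plate: A = 100 × 60 = 6000.00, centroid at (50.00, 30.00).
hole 1: A = −π·14² = -615.75, centroid at (57.00, 38.00).
hole 2: A = −π·9² = -254.47, centroid at (22.00, 37.00).
ΣA = 5129.78 in², ΣAX̄ = 259303.81 in³, ΣAȲ = 147186.06 in³.
X̄ = 259303.81/5129.78 = 50.55 in; Ȳ = 147186.06/5129.78 = 28.69 in.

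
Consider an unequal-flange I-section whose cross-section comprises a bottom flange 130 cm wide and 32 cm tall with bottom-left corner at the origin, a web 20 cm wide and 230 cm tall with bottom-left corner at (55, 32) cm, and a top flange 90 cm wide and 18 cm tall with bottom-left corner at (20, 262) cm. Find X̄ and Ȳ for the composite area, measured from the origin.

Part | A | x̄ᵢ | ȳᵢ | A·x̄ᵢ | A·ȳᵢ
bottom flange | 4160.00 | 65.00 | 16.00 | 270400.00 | 66560.00
web | 4600.00 | 65.00 | 147.00 | 299000.00 | 676200.00
top flange | 1620.00 | 65.00 | 271.00 | 105300.00 | 439020.00
Σ | 10380.00 |  |  | 674700.00 | 1181780.00
X̄ = 674700.00 / 10380.00 = 65.00 cm
Ȳ = 1181780.00 / 10380.00 = 113.85 cm

X̄ = 65.00 cm, Ȳ = 113.85 cm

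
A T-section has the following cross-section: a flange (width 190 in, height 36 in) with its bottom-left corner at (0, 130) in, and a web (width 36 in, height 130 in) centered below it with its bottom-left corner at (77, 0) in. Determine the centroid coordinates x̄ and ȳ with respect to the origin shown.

Part | A | x̄ᵢ | ȳᵢ | A·x̄ᵢ | A·ȳᵢ
web | 4680.00 | 95.00 | 65.00 | 444600.00 | 304200.00
flange | 6840.00 | 95.00 | 148.00 | 649800.00 | 1012320.00
Σ | 11520.00 |  |  | 1094400.00 | 1316520.00
x̄ = 1094400.00 / 11520.00 = 95.00 in
ȳ = 1316520.00 / 11520.00 = 114.28 in

x̄ = 95.00 in, ȳ = 114.28 in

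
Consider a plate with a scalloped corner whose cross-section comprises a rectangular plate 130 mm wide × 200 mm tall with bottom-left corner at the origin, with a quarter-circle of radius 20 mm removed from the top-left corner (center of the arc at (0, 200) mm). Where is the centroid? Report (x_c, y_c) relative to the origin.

x_c = 65.69 mm, y_c = 98.88 mm

plate: A = 130 × 200 = 26000.00, centroid at (65.00, 100.00).
removed quarter-circle: A = −¼π·20² = -314.16, centroid at (8.49, 191.51).
ΣA = 25685.84 mm²
ΣAx_c = (26000.00)(65.00) + (-314.16)(8.49) = 1687333.33 mm³
ΣAy_c = (26000.00)(100.00) + (-314.16)(191.51) = 2539834.81 mm³
x_c = 1687333.33 / 25685.84 = 65.69 mm
y_c = 2539834.81 / 25685.84 = 98.88 mm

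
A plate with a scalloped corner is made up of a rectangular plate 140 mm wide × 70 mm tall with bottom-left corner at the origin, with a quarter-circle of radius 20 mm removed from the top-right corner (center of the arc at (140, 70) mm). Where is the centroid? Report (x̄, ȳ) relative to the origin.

Part | A | x̄ᵢ | ȳᵢ | A·x̄ᵢ | A·ȳᵢ
plate | 9800.00 | 70.00 | 35.00 | 686000.00 | 343000.00
removed quarter-circle | -314.16 | 131.51 | 61.51 | -41315.63 | -19324.48
Σ | 9485.84 |  |  | 644684.37 | 323675.52
x̄ = 644684.37 / 9485.84 = 67.96 mm
ȳ = 323675.52 / 9485.84 = 34.12 mm

x̄ = 67.96 mm, ȳ = 34.12 mm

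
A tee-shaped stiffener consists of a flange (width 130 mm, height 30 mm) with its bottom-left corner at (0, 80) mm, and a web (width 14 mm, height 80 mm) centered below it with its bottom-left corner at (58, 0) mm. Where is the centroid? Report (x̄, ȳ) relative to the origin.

web: A = 14 × 80 = 1120.00, centroid at (65.00, 40.00).
flange: A = 130 × 30 = 3900.00, centroid at (65.00, 95.00).
ΣA = 5020.00 mm², ΣAx̄ = 326300.00 mm³, ΣAȳ = 415300.00 mm³.
x̄ = 326300.00/5020.00 = 65.00 mm; ȳ = 415300.00/5020.00 = 82.73 mm.

x̄ = 65.00 mm, ȳ = 82.73 mm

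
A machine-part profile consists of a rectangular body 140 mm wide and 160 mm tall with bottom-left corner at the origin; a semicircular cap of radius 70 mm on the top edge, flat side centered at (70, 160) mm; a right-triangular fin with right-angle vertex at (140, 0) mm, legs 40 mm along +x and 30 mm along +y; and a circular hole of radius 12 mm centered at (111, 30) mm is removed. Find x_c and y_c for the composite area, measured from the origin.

rectangular body: A = 140 × 160 = 22400.00, centroid at (70.00, 80.00).
semicircular top: A = ½π·70² = 7696.90, centroid at (70.00, 189.71).
triangular fin: A = ½·40·30 = 600.00, centroid at (153.33, 10.00).
hole: A = −π·12² = -452.39, centroid at (111.00, 30.00).
ΣA = 30244.51 mm²
ΣAx_c = (22400.00)(70.00) + (7696.90)(70.00) + (600.00)(153.33) + (-452.39)(111.00) = 2148567.92 mm³
ΣAy_c = (22400.00)(80.00) + (7696.90)(189.71) + (600.00)(10.00) + (-452.39)(30.00) = 3244599.31 mm³
x_c = 2148567.92 / 30244.51 = 71.04 mm
y_c = 3244599.31 / 30244.51 = 107.28 mm

x_c = 71.04 mm, y_c = 107.28 mm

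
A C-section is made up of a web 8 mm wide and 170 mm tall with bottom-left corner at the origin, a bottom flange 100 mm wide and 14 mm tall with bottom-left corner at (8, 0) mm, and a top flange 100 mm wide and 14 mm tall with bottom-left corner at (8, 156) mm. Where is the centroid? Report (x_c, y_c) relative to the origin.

x_c = 40.35 mm, y_c = 85.00 mm

web: A = 8 × 170 = 1360.00, centroid at (4.00, 85.00).
bottom flange: A = 100 × 14 = 1400.00, centroid at (58.00, 7.00).
top flange: A = 100 × 14 = 1400.00, centroid at (58.00, 163.00).
ΣA = 4160.00 mm²
ΣAx_c = (1360.00)(4.00) + (1400.00)(58.00) + (1400.00)(58.00) = 167840.00 mm³
ΣAy_c = (1360.00)(85.00) + (1400.00)(7.00) + (1400.00)(163.00) = 353600.00 mm³
x_c = 167840.00 / 4160.00 = 40.35 mm
y_c = 353600.00 / 4160.00 = 85.00 mm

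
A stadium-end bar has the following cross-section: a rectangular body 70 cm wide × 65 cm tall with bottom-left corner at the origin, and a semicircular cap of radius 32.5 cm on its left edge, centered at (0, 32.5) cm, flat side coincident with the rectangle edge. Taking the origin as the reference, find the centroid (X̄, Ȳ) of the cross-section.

X̄ = 21.96 cm, Ȳ = 32.50 cm

rectangular body: A = 70 × 65 = 4550.00, centroid at (35.00, 32.50).
semicircular end: A = ½π·32.5² = 1659.15, centroid at (-13.79, 32.50).
ΣA = 6209.15 cm², ΣAX̄ = 136364.58 cm³, ΣAȲ = 201797.49 cm³.
X̄ = 136364.58/6209.15 = 21.96 cm; Ȳ = 201797.49/6209.15 = 32.50 cm.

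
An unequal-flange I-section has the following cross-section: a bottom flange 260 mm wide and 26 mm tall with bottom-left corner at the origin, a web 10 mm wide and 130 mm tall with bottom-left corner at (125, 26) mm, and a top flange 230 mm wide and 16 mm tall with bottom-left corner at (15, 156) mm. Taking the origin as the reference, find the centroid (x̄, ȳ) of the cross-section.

bottom flange: A = 260 × 26 = 6760.00, centroid at (130.00, 13.00).
web: A = 10 × 130 = 1300.00, centroid at (130.00, 91.00).
top flange: A = 230 × 16 = 3680.00, centroid at (130.00, 164.00).
ΣA = 11740.00 mm², ΣAx̄ = 1526200.00 mm³, ΣAȳ = 809700.00 mm³.
x̄ = 1526200.00/11740.00 = 130.00 mm; ȳ = 809700.00/11740.00 = 68.97 mm.

x̄ = 130.00 mm, ȳ = 68.97 mm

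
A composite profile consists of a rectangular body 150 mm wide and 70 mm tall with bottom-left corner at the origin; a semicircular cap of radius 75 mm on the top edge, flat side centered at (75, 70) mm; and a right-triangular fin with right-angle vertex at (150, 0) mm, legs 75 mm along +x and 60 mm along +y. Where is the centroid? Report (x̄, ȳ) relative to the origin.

x̄ = 85.42 mm, ȳ = 60.79 mm

Part | A | x̄ᵢ | ȳᵢ | A·x̄ᵢ | A·ȳᵢ
rectangular body | 10500.00 | 75.00 | 35.00 | 787500.00 | 367500.00
semicircular top | 8835.73 | 75.00 | 101.83 | 662679.70 | 899751.05
triangular fin | 2250.00 | 175.00 | 20.00 | 393750.00 | 45000.00
Σ | 21585.73 |  |  | 1843929.70 | 1312251.05
x̄ = 1843929.70 / 21585.73 = 85.42 mm
ȳ = 1312251.05 / 21585.73 = 60.79 mm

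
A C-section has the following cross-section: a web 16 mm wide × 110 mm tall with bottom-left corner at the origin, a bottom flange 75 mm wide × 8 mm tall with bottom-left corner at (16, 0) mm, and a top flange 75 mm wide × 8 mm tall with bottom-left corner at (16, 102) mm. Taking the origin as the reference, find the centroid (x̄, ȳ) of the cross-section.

x̄ = 26.45 mm, ȳ = 55.00 mm

web: A = 16 × 110 = 1760.00, centroid at (8.00, 55.00).
bottom flange: A = 75 × 8 = 600.00, centroid at (53.50, 4.00).
top flange: A = 75 × 8 = 600.00, centroid at (53.50, 106.00).
ΣA = 2960.00 mm², ΣAx̄ = 78280.00 mm³, ΣAȳ = 162800.00 mm³.
x̄ = 78280.00/2960.00 = 26.45 mm; ȳ = 162800.00/2960.00 = 55.00 mm.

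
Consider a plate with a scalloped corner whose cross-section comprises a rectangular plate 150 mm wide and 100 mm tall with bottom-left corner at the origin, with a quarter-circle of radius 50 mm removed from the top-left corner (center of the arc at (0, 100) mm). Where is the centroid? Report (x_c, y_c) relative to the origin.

plate: A = 150 × 100 = 15000.00, centroid at (75.00, 50.00).
removed quarter-circle: A = −¼π·50² = -1963.50, centroid at (21.22, 78.78).
ΣA = 13036.50 mm², ΣAx_c = 1083333.33 mm³, ΣAy_c = 595317.13 mm³.
x_c = 1083333.33/13036.50 = 83.10 mm; y_c = 595317.13/13036.50 = 45.67 mm.

x_c = 83.10 mm, y_c = 45.67 mm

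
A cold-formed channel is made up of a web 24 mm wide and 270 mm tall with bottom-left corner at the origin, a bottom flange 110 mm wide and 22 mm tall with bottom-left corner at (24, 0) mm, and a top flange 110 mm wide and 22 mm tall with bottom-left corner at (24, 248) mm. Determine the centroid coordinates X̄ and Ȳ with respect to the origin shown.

X̄ = 40.65 mm, Ȳ = 135.00 mm

Part | A | x̄ᵢ | ȳᵢ | A·x̄ᵢ | A·ȳᵢ
web | 6480.00 | 12.00 | 135.00 | 77760.00 | 874800.00
bottom flange | 2420.00 | 79.00 | 11.00 | 191180.00 | 26620.00
top flange | 2420.00 | 79.00 | 259.00 | 191180.00 | 626780.00
Σ | 11320.00 |  |  | 460120.00 | 1528200.00
X̄ = 460120.00 / 11320.00 = 40.65 mm
Ȳ = 1528200.00 / 11320.00 = 135.00 mm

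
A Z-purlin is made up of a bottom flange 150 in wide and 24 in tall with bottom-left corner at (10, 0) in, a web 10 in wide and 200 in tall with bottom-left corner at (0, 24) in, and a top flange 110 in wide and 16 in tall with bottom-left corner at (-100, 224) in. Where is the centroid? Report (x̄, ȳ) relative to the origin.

x̄ = 32.17 in, ȳ = 95.04 in

bottom flange: A = 150 × 24 = 3600.00, centroid at (85.00, 12.00).
web: A = 10 × 200 = 2000.00, centroid at (5.00, 124.00).
top flange: A = 110 × 16 = 1760.00, centroid at (-45.00, 232.00).
ΣA = 7360.00 in²
ΣAx̄ = (3600.00)(85.00) + (2000.00)(5.00) + (1760.00)(-45.00) = 236800.00 in³
ΣAȳ = (3600.00)(12.00) + (2000.00)(124.00) + (1760.00)(232.00) = 699520.00 in³
x̄ = 236800.00 / 7360.00 = 32.17 in
ȳ = 699520.00 / 7360.00 = 95.04 in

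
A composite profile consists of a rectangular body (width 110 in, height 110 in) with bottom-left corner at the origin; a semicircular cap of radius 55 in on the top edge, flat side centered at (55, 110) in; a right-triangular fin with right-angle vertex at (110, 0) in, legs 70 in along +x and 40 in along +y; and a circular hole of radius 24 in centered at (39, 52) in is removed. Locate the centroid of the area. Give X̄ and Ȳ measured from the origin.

X̄ = 63.43 in, Ȳ = 74.42 in

rectangular body: A = 110 × 110 = 12100.00, centroid at (55.00, 55.00).
semicircular top: A = ½π·55² = 4751.66, centroid at (55.00, 133.34).
triangular fin: A = ½·70·40 = 1400.00, centroid at (133.33, 13.33).
hole: A = −π·24² = -1809.56, centroid at (39.00, 52.00).
ΣA = 16442.10 in², ΣAX̄ = 1042935.17 in³, ΣAȲ = 1223668.83 in³.
X̄ = 1042935.17/16442.10 = 63.43 in; Ȳ = 1223668.83/16442.10 = 74.42 in.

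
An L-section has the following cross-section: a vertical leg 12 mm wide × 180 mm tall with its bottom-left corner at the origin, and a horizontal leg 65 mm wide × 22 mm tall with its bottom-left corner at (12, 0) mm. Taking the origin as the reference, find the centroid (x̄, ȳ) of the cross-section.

vertical leg: A = 12 × 180 = 2160.00, centroid at (6.00, 90.00).
horizontal leg: A = 65 × 22 = 1430.00, centroid at (44.50, 11.00).
ΣA = 3590.00 mm², ΣAx̄ = 76595.00 mm³, ΣAȳ = 210130.00 mm³.
x̄ = 76595.00/3590.00 = 21.34 mm; ȳ = 210130.00/3590.00 = 58.53 mm.

x̄ = 21.34 mm, ȳ = 58.53 mm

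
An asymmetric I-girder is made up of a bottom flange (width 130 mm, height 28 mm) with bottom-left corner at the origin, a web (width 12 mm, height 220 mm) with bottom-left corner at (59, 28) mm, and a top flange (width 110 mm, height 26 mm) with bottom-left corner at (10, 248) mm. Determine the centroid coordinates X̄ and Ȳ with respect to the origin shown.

bottom flange: A = 130 × 28 = 3640.00, centroid at (65.00, 14.00).
web: A = 12 × 220 = 2640.00, centroid at (65.00, 138.00).
top flange: A = 110 × 26 = 2860.00, centroid at (65.00, 261.00).
ΣA = 9140.00 mm²
ΣAX̄ = (3640.00)(65.00) + (2640.00)(65.00) + (2860.00)(65.00) = 594100.00 mm³
ΣAȲ = (3640.00)(14.00) + (2640.00)(138.00) + (2860.00)(261.00) = 1161740.00 mm³
X̄ = 594100.00 / 9140.00 = 65.00 mm
Ȳ = 1161740.00 / 9140.00 = 127.11 mm

X̄ = 65.00 mm, Ȳ = 127.11 mm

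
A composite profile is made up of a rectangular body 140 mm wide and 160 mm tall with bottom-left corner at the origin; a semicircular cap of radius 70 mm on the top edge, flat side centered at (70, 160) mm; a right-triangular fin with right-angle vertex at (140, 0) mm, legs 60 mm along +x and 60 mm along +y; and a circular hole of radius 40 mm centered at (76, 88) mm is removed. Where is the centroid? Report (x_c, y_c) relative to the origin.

x_c = 74.91 mm, y_c = 105.91 mm

Part | A | x̄ᵢ | ȳᵢ | A·x̄ᵢ | A·ȳᵢ
rectangular body | 22400.00 | 70.00 | 80.00 | 1568000.00 | 1792000.00
semicircular top | 7696.90 | 70.00 | 189.71 | 538783.14 | 1460170.99
triangular fin | 1800.00 | 160.00 | 20.00 | 288000.00 | 36000.00
hole | -5026.55 | 76.00 | 88.00 | -382017.67 | -442336.25
Σ | 26870.35 |  |  | 2012765.47 | 2845834.74
x_c = 2012765.47 / 26870.35 = 74.91 mm
y_c = 2845834.74 / 26870.35 = 105.91 mm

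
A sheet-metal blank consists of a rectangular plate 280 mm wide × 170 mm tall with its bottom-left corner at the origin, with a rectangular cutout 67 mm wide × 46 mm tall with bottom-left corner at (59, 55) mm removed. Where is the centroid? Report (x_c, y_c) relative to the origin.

x_c = 143.29 mm, y_c = 85.48 mm

plate: A = 280 × 170 = 47600.00, centroid at (140.00, 85.00).
hole: A = −(67 × 46) = -3082.00, centroid at (92.50, 78.00).
ΣA = 44518.00 mm², ΣAx_c = 6378915.00 mm³, ΣAy_c = 3805604.00 mm³.
x_c = 6378915.00/44518.00 = 143.29 mm; y_c = 3805604.00/44518.00 = 85.48 mm.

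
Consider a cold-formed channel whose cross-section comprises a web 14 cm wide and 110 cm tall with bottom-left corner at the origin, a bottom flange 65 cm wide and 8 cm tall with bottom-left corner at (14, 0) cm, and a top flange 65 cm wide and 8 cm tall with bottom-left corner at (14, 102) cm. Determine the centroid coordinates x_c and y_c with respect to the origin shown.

x_c = 22.92 cm, y_c = 55.00 cm

web: A = 14 × 110 = 1540.00, centroid at (7.00, 55.00).
bottom flange: A = 65 × 8 = 520.00, centroid at (46.50, 4.00).
top flange: A = 65 × 8 = 520.00, centroid at (46.50, 106.00).
ΣA = 2580.00 cm²
ΣAx_c = (1540.00)(7.00) + (520.00)(46.50) + (520.00)(46.50) = 59140.00 cm³
ΣAy_c = (1540.00)(55.00) + (520.00)(4.00) + (520.00)(106.00) = 141900.00 cm³
x_c = 59140.00 / 2580.00 = 22.92 cm
y_c = 141900.00 / 2580.00 = 55.00 cm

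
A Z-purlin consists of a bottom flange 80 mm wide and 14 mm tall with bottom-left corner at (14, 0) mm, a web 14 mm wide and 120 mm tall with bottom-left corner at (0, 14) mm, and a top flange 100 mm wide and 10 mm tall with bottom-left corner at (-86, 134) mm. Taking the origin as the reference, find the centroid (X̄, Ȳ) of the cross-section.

X̄ = 9.54 mm, Ȳ = 71.36 mm

bottom flange: A = 80 × 14 = 1120.00, centroid at (54.00, 7.00).
web: A = 14 × 120 = 1680.00, centroid at (7.00, 74.00).
top flange: A = 100 × 10 = 1000.00, centroid at (-36.00, 139.00).
ΣA = 3800.00 mm², ΣAX̄ = 36240.00 mm³, ΣAȲ = 271160.00 mm³.
X̄ = 36240.00/3800.00 = 9.54 mm; Ȳ = 271160.00/3800.00 = 71.36 mm.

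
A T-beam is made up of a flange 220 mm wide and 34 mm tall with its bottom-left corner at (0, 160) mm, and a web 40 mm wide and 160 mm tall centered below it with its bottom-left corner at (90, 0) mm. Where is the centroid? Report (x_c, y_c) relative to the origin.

web: A = 40 × 160 = 6400.00, centroid at (110.00, 80.00).
flange: A = 220 × 34 = 7480.00, centroid at (110.00, 177.00).
ΣA = 13880.00 mm², ΣAx_c = 1526800.00 mm³, ΣAy_c = 1835960.00 mm³.
x_c = 1526800.00/13880.00 = 110.00 mm; y_c = 1835960.00/13880.00 = 132.27 mm.

x_c = 110.00 mm, y_c = 132.27 mm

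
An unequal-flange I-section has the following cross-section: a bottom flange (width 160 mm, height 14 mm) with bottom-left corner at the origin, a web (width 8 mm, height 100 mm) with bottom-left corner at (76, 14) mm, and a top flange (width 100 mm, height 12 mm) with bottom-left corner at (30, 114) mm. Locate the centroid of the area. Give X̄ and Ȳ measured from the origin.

bottom flange: A = 160 × 14 = 2240.00, centroid at (80.00, 7.00).
web: A = 8 × 100 = 800.00, centroid at (80.00, 64.00).
top flange: A = 100 × 12 = 1200.00, centroid at (80.00, 120.00).
ΣA = 4240.00 mm²
ΣAX̄ = (2240.00)(80.00) + (800.00)(80.00) + (1200.00)(80.00) = 339200.00 mm³
ΣAȲ = (2240.00)(7.00) + (800.00)(64.00) + (1200.00)(120.00) = 210880.00 mm³
X̄ = 339200.00 / 4240.00 = 80.00 mm
Ȳ = 210880.00 / 4240.00 = 49.74 mm

X̄ = 80.00 mm, Ȳ = 49.74 mm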